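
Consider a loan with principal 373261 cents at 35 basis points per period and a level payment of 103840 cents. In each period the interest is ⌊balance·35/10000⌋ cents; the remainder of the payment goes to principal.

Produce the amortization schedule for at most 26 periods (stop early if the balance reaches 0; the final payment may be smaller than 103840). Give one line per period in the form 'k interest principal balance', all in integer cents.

1 1306 102534 270727
2 947 102893 167834
3 587 103253 64581
4 226 64581 0

1. interest=⌊373261·35/10000⌋=1306; principal=103840-1306=102534; balance=373261-102534=270727
2. interest=⌊270727·35/10000⌋=947; principal=103840-947=102893; balance=270727-102893=167834
3. interest=⌊167834·35/10000⌋=587; principal=103840-587=103253; balance=167834-103253=64581
4. interest=⌊64581·35/10000⌋=226; principal=min(103840-226,64581)=64581; balance=64581-64581=0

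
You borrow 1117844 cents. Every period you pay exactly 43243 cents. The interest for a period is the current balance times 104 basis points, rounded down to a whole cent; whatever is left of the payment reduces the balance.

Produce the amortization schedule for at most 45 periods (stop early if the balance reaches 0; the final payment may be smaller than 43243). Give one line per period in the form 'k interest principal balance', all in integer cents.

1 11625 31618 1086226
2 11296 31947 1054279
3 10964 32279 1022000
4 10628 32615 989385
5 10289 32954 956431
6 9946 33297 923134
7 9600 33643 889491
8 9250 33993 855498
9 8897 34346 821152
10 8539 34704 786448
11 8179 35064 751384
12 7814 35429 715955
13 7445 35798 680157
14 7073 36170 643987
15 6697 36546 607441
16 6317 36926 570515
17 5933 37310 533205
18 5545 37698 495507
19 5153 38090 457417
20 4757 38486 418931
21 4356 38887 380044
22 3952 39291 340753
23 3543 39700 301053
24 3130 40113 260940
25 2713 40530 220410
26 2292 40951 179459
27 1866 41377 138082
28 1436 41807 96275
29 1001 42242 54033
30 561 42682 11351
31 118 11351 0

1. interest=⌊1117844·104/10000⌋=11625; principal=43243-11625=31618; balance=1117844-31618=1086226
2. interest=⌊1086226·104/10000⌋=11296; principal=43243-11296=31947; balance=1086226-31947=1054279
3. interest=⌊1054279·104/10000⌋=10964; principal=43243-10964=32279; balance=1054279-32279=1022000
4. interest=⌊1022000·104/10000⌋=10628; principal=43243-10628=32615; balance=1022000-32615=989385
5. interest=⌊989385·104/10000⌋=10289; principal=43243-10289=32954; balance=989385-32954=956431
6. interest=⌊956431·104/10000⌋=9946; principal=43243-9946=33297; balance=956431-33297=923134
7. interest=⌊923134·104/10000⌋=9600; principal=43243-9600=33643; balance=923134-33643=889491
8. interest=⌊889491·104/10000⌋=9250; principal=43243-9250=33993; balance=889491-33993=855498
9. interest=⌊855498·104/10000⌋=8897; principal=43243-8897=34346; balance=855498-34346=821152
10. interest=⌊821152·104/10000⌋=8539; principal=43243-8539=34704; balance=821152-34704=786448
11. interest=⌊786448·104/10000⌋=8179; principal=43243-8179=35064; balance=786448-35064=751384
12. interest=⌊751384·104/10000⌋=7814; principal=43243-7814=35429; balance=751384-35429=715955
13. interest=⌊715955·104/10000⌋=7445; principal=43243-7445=35798; balance=715955-35798=680157
14. interest=⌊680157·104/10000⌋=7073; principal=43243-7073=36170; balance=680157-36170=643987
15. interest=⌊643987·104/10000⌋=6697; principal=43243-6697=36546; balance=643987-36546=607441
16. interest=⌊607441·104/10000⌋=6317; principal=43243-6317=36926; balance=607441-36926=570515
17. interest=⌊570515·104/10000⌋=5933; principal=43243-5933=37310; balance=570515-37310=533205
18. interest=⌊533205·104/10000⌋=5545; principal=43243-5545=37698; balance=533205-37698=495507
19. interest=⌊495507·104/10000⌋=5153; principal=43243-5153=38090; balance=495507-38090=457417
20. interest=⌊457417·104/10000⌋=4757; principal=43243-4757=38486; balance=457417-38486=418931
21. interest=⌊418931·104/10000⌋=4356; principal=43243-4356=38887; balance=418931-38887=380044
22. interest=⌊380044·104/10000⌋=3952; principal=43243-3952=39291; balance=380044-39291=340753
23. interest=⌊340753·104/10000⌋=3543; principal=43243-3543=39700; balance=340753-39700=301053
24. interest=⌊301053·104/10000⌋=3130; principal=43243-3130=40113; balance=301053-40113=260940
25. interest=⌊260940·104/10000⌋=2713; principal=43243-2713=40530; balance=260940-40530=220410
26. interest=⌊220410·104/10000⌋=2292; principal=43243-2292=40951; balance=220410-40951=179459
27. interest=⌊179459·104/10000⌋=1866; principal=43243-1866=41377; balance=179459-41377=138082
28. interest=⌊138082·104/10000⌋=1436; principal=43243-1436=41807; balance=138082-41807=96275
29. interest=⌊96275·104/10000⌋=1001; principal=43243-1001=42242; balance=96275-42242=54033
30. interest=⌊54033·104/10000⌋=561; principal=43243-561=42682; balance=54033-42682=11351
31. interest=⌊11351·104/10000⌋=118; principal=min(43243-118,11351)=11351; balance=11351-11351=0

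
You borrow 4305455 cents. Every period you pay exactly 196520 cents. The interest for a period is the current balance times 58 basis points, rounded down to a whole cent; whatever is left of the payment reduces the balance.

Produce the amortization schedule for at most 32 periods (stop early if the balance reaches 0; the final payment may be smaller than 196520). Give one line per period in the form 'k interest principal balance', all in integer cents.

1 24971 171549 4133906
2 23976 172544 3961362
3 22975 173545 3787817
4 21969 174551 3613266
5 20956 175564 3437702
6 19938 176582 3261120
7 18914 177606 3083514
8 17884 178636 2904878
9 16848 179672 2725206
10 15806 180714 2544492
11 14758 181762 2362730
12 13703 182817 2179913
13 12643 183877 1996036
14 11577 184943 1811093
15 10504 186016 1625077
16 9425 187095 1437982
17 8340 188180 1249802
18 7248 189272 1060530
19 6151 190369 870161
20 5046 191474 678687
21 3936 192584 486103
22 2819 193701 292402
23 1695 194825 97577
24 565 97577 0

1. interest=⌊4305455·58/10000⌋=24971; principal=196520-24971=171549; balance=4305455-171549=4133906
2. interest=⌊4133906·58/10000⌋=23976; principal=196520-23976=172544; balance=4133906-172544=3961362
3. interest=⌊3961362·58/10000⌋=22975; principal=196520-22975=173545; balance=3961362-173545=3787817
4. interest=⌊3787817·58/10000⌋=21969; principal=196520-21969=174551; balance=3787817-174551=3613266
5. interest=⌊3613266·58/10000⌋=20956; principal=196520-20956=175564; balance=3613266-175564=3437702
6. interest=⌊3437702·58/10000⌋=19938; principal=196520-19938=176582; balance=3437702-176582=3261120
7. interest=⌊3261120·58/10000⌋=18914; principal=196520-18914=177606; balance=3261120-177606=3083514
8. interest=⌊3083514·58/10000⌋=17884; principal=196520-17884=178636; balance=3083514-178636=2904878
9. interest=⌊2904878·58/10000⌋=16848; principal=196520-16848=179672; balance=2904878-179672=2725206
10. interest=⌊2725206·58/10000⌋=15806; principal=196520-15806=180714; balance=2725206-180714=2544492
11. interest=⌊2544492·58/10000⌋=14758; principal=196520-14758=181762; balance=2544492-181762=2362730
12. interest=⌊2362730·58/10000⌋=13703; principal=196520-13703=182817; balance=2362730-182817=2179913
13. interest=⌊2179913·58/10000⌋=12643; principal=196520-12643=183877; balance=2179913-183877=1996036
14. interest=⌊1996036·58/10000⌋=11577; principal=196520-11577=184943; balance=1996036-184943=1811093
15. interest=⌊1811093·58/10000⌋=10504; principal=196520-10504=186016; balance=1811093-186016=1625077
16. interest=⌊1625077·58/10000⌋=9425; principal=196520-9425=187095; balance=1625077-187095=1437982
17. interest=⌊1437982·58/10000⌋=8340; principal=196520-8340=188180; balance=1437982-188180=1249802
18. interest=⌊1249802·58/10000⌋=7248; principal=196520-7248=189272; balance=1249802-189272=1060530
19. interest=⌊1060530·58/10000⌋=6151; principal=196520-6151=190369; balance=1060530-190369=870161
20. interest=⌊870161·58/10000⌋=5046; principal=196520-5046=191474; balance=870161-191474=678687
21. interest=⌊678687·58/10000⌋=3936; principal=196520-3936=192584; balance=678687-192584=486103
22. interest=⌊486103·58/10000⌋=2819; principal=196520-2819=193701; balance=486103-193701=292402
23. interest=⌊292402·58/10000⌋=1695; principal=196520-1695=194825; balance=292402-194825=97577
24. interest=⌊97577·58/10000⌋=565; principal=min(196520-565,97577)=97577; balance=97577-97577=0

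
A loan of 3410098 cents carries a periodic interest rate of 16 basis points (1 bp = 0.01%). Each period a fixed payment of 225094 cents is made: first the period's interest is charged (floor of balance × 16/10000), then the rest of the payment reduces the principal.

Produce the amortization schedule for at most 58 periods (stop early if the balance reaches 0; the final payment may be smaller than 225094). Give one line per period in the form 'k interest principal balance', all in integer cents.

1. interest=⌊3410098·16/10000⌋=5456; principal=225094-5456=219638; balance=3410098-219638=3190460
2. interest=⌊3190460·16/10000⌋=5104; principal=225094-5104=219990; balance=3190460-219990=2970470
3. interest=⌊2970470·16/10000⌋=4752; principal=225094-4752=220342; balance=2970470-220342=2750128
4. interest=⌊2750128·16/10000⌋=4400; principal=225094-4400=220694; balance=2750128-220694=2529434
5. interest=⌊2529434·16/10000⌋=4047; principal=225094-4047=221047; balance=2529434-221047=2308387
6. interest=⌊2308387·16/10000⌋=3693; principal=225094-3693=221401; balance=2308387-221401=2086986
7. interest=⌊2086986·16/10000⌋=3339; principal=225094-3339=221755; balance=2086986-221755=1865231
8. interest=⌊1865231·16/10000⌋=2984; principal=225094-2984=222110; balance=1865231-222110=1643121
9. interest=⌊1643121·16/10000⌋=2628; principal=225094-2628=222466; balance=1643121-222466=1420655
10. interest=⌊1420655·16/10000⌋=2273; principal=225094-2273=222821; balance=1420655-222821=1197834
11. interest=⌊1197834·16/10000⌋=1916; principal=225094-1916=223178; balance=1197834-223178=974656
12. interest=⌊974656·16/10000⌋=1559; principal=225094-1559=223535; balance=974656-223535=751121
13. interest=⌊751121·16/10000⌋=1201; principal=225094-1201=223893; balance=751121-223893=527228
14. interest=⌊527228·16/10000⌋=843; principal=225094-843=224251; balance=527228-224251=302977
15. interest=⌊302977·16/10000⌋=484; principal=225094-484=224610; balance=302977-224610=78367
16. interest=⌊78367·16/10000⌋=125; principal=min(225094-125,78367)=78367; balance=78367-78367=0

1 5456 219638 3190460
2 5104 219990 2970470
3 4752 220342 2750128
4 4400 220694 2529434
5 4047 221047 2308387
6 3693 221401 2086986
7 3339 221755 1865231
8 2984 222110 1643121
9 2628 222466 1420655
10 2273 222821 1197834
11 1916 223178 974656
12 1559 223535 751121
13 1201 223893 527228
14 843 224251 302977
15 484 224610 78367
16 125 78367 0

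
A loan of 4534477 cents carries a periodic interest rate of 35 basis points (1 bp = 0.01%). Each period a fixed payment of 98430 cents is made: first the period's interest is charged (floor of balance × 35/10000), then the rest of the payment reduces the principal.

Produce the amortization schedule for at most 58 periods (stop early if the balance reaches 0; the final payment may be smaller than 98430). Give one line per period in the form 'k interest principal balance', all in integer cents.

1. interest=⌊4534477·35/10000⌋=15870; principal=98430-15870=82560; balance=4534477-82560=4451917
2. interest=⌊4451917·35/10000⌋=15581; principal=98430-15581=82849; balance=4451917-82849=4369068
3. interest=⌊4369068·35/10000⌋=15291; principal=98430-15291=83139; balance=4369068-83139=4285929
4. interest=⌊4285929·35/10000⌋=15000; principal=98430-15000=83430; balance=4285929-83430=4202499
5. interest=⌊4202499·35/10000⌋=14708; principal=98430-14708=83722; balance=4202499-83722=4118777
6. interest=⌊4118777·35/10000⌋=14415; principal=98430-14415=84015; balance=4118777-84015=4034762
7. interest=⌊4034762·35/10000⌋=14121; principal=98430-14121=84309; balance=4034762-84309=3950453
8. interest=⌊3950453·35/10000⌋=13826; principal=98430-13826=84604; balance=3950453-84604=3865849
9. interest=⌊3865849·35/10000⌋=13530; principal=98430-13530=84900; balance=3865849-84900=3780949
10. interest=⌊3780949·35/10000⌋=13233; principal=98430-13233=85197; balance=3780949-85197=3695752
11. interest=⌊3695752·35/10000⌋=12935; principal=98430-12935=85495; balance=3695752-85495=3610257
12. interest=⌊3610257·35/10000⌋=12635; principal=98430-12635=85795; balance=3610257-85795=3524462
13. interest=⌊3524462·35/10000⌋=12335; principal=98430-12335=86095; balance=3524462-86095=3438367
14. interest=⌊3438367·35/10000⌋=12034; principal=98430-12034=86396; balance=3438367-86396=3351971
15. interest=⌊3351971·35/10000⌋=11731; principal=98430-11731=86699; balance=3351971-86699=3265272
16. interest=⌊3265272·35/10000⌋=11428; principal=98430-11428=87002; balance=3265272-87002=3178270
17. interest=⌊3178270·35/10000⌋=11123; principal=98430-11123=87307; balance=3178270-87307=3090963
18. interest=⌊3090963·35/10000⌋=10818; principal=98430-10818=87612; balance=3090963-87612=3003351
19. interest=⌊3003351·35/10000⌋=10511; principal=98430-10511=87919; balance=3003351-87919=2915432
20. interest=⌊2915432·35/10000⌋=10204; principal=98430-10204=88226; balance=2915432-88226=2827206
21. interest=⌊2827206·35/10000⌋=9895; principal=98430-9895=88535; balance=2827206-88535=2738671
22. interest=⌊2738671·35/10000⌋=9585; principal=98430-9585=88845; balance=2738671-88845=2649826
23. interest=⌊2649826·35/10000⌋=9274; principal=98430-9274=89156; balance=2649826-89156=2560670
24. interest=⌊2560670·35/10000⌋=8962; principal=98430-8962=89468; balance=2560670-89468=2471202
25. interest=⌊2471202·35/10000⌋=8649; principal=98430-8649=89781; balance=2471202-89781=2381421
26. interest=⌊2381421·35/10000⌋=8334; principal=98430-8334=90096; balance=2381421-90096=2291325
27. interest=⌊2291325·35/10000⌋=8019; principal=98430-8019=90411; balance=2291325-90411=2200914
28. interest=⌊2200914·35/10000⌋=7703; principal=98430-7703=90727; balance=2200914-90727=2110187
29. interest=⌊2110187·35/10000⌋=7385; principal=98430-7385=91045; balance=2110187-91045=2019142
30. interest=⌊2019142·35/10000⌋=7066; principal=98430-7066=91364; balance=2019142-91364=1927778
31. interest=⌊1927778·35/10000⌋=6747; principal=98430-6747=91683; balance=1927778-91683=1836095
32. interest=⌊1836095·35/10000⌋=6426; principal=98430-6426=92004; balance=1836095-92004=1744091
33. interest=⌊1744091·35/10000⌋=6104; principal=98430-6104=92326; balance=1744091-92326=1651765
34. interest=⌊1651765·35/10000⌋=5781; principal=98430-5781=92649; balance=1651765-92649=1559116
35. interest=⌊1559116·35/10000⌋=5456; principal=98430-5456=92974; balance=1559116-92974=1466142
36. interest=⌊1466142·35/10000⌋=5131; principal=98430-5131=93299; balance=1466142-93299=1372843
37. interest=⌊1372843·35/10000⌋=4804; principal=98430-4804=93626; balance=1372843-93626=1279217
38. interest=⌊1279217·35/10000⌋=4477; principal=98430-4477=93953; balance=1279217-93953=1185264
39. interest=⌊1185264·35/10000⌋=4148; principal=98430-4148=94282; balance=1185264-94282=1090982
40. interest=⌊1090982·35/10000⌋=3818; principal=98430-3818=94612; balance=1090982-94612=996370
41. interest=⌊996370·35/10000⌋=3487; principal=98430-3487=94943; balance=996370-94943=901427
42. interest=⌊901427·35/10000⌋=3154; principal=98430-3154=95276; balance=901427-95276=806151
43. interest=⌊806151·35/10000⌋=2821; principal=98430-2821=95609; balance=806151-95609=710542
44. interest=⌊710542·35/10000⌋=2486; principal=98430-2486=95944; balance=710542-95944=614598
45. interest=⌊614598·35/10000⌋=2151; principal=98430-2151=96279; balance=614598-96279=518319
46. interest=⌊518319·35/10000⌋=1814; principal=98430-1814=96616; balance=518319-96616=421703
47. interest=⌊421703·35/10000⌋=1475; principal=98430-1475=96955; balance=421703-96955=324748
48. interest=⌊324748·35/10000⌋=1136; principal=98430-1136=97294; balance=324748-97294=227454
49. interest=⌊227454·35/10000⌋=796; principal=98430-796=97634; balance=227454-97634=129820
50. interest=⌊129820·35/10000⌋=454; principal=98430-454=97976; balance=129820-97976=31844
51. interest=⌊31844·35/10000⌋=111; principal=min(98430-111,31844)=31844; balance=31844-31844=0

1 15870 82560 4451917
2 15581 82849 4369068
3 15291 83139 4285929
4 15000 83430 4202499
5 14708 83722 4118777
6 14415 84015 4034762
7 14121 84309 3950453
8 13826 84604 3865849
9 13530 84900 3780949
10 13233 85197 3695752
11 12935 85495 3610257
12 12635 85795 3524462
13 12335 86095 3438367
14 12034 86396 3351971
15 11731 86699 3265272
16 11428 87002 3178270
17 11123 87307 3090963
18 10818 87612 3003351
19 10511 87919 2915432
20 10204 88226 2827206
21 9895 88535 2738671
22 9585 88845 2649826
23 9274 89156 2560670
24 8962 89468 2471202
25 8649 89781 2381421
26 8334 90096 2291325
27 8019 90411 2200914
28 7703 90727 2110187
29 7385 91045 2019142
30 7066 91364 1927778
31 6747 91683 1836095
32 6426 92004 1744091
33 6104 92326 1651765
34 5781 92649 1559116
35 5456 92974 1466142
36 5131 93299 1372843
37 4804 93626 1279217
38 4477 93953 1185264
39 4148 94282 1090982
40 3818 94612 996370
41 3487 94943 901427
42 3154 95276 806151
43 2821 95609 710542
44 2486 95944 614598
45 2151 96279 518319
46 1814 96616 421703
47 1475 96955 324748
48 1136 97294 227454
49 796 97634 129820
50 454 97976 31844
51 111 31844 0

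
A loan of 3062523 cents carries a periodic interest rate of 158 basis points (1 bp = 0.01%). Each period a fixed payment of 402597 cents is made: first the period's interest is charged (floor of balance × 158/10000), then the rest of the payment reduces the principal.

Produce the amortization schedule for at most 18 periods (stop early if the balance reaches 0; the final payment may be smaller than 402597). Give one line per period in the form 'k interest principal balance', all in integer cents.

1. interest=⌊3062523·158/10000⌋=48387; principal=402597-48387=354210; balance=3062523-354210=2708313
2. interest=⌊2708313·158/10000⌋=42791; principal=402597-42791=359806; balance=2708313-359806=2348507
3. interest=⌊2348507·158/10000⌋=37106; principal=402597-37106=365491; balance=2348507-365491=1983016
4. interest=⌊1983016·158/10000⌋=31331; principal=402597-31331=371266; balance=1983016-371266=1611750
5. interest=⌊1611750·158/10000⌋=25465; principal=402597-25465=377132; balance=1611750-377132=1234618
6. interest=⌊1234618·158/10000⌋=19506; principal=402597-19506=383091; balance=1234618-383091=851527
7. interest=⌊851527·158/10000⌋=13454; principal=402597-13454=389143; balance=851527-389143=462384
8. interest=⌊462384·158/10000⌋=7305; principal=402597-7305=395292; balance=462384-395292=67092
9. interest=⌊67092·158/10000⌋=1060; principal=min(402597-1060,67092)=67092; balance=67092-67092=0

1 48387 354210 2708313
2 42791 359806 2348507
3 37106 365491 1983016
4 31331 371266 1611750
5 25465 377132 1234618
6 19506 383091 851527
7 13454 389143 462384
8 7305 395292 67092
9 1060 67092 0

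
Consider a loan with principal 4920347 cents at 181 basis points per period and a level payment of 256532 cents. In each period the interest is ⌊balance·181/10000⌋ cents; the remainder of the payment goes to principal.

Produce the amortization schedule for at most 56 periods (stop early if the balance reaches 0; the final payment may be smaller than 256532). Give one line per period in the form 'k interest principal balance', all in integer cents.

1. interest=⌊4920347·181/10000⌋=89058; principal=256532-89058=167474; balance=4920347-167474=4752873
2. interest=⌊4752873·181/10000⌋=86027; principal=256532-86027=170505; balance=4752873-170505=4582368
3. interest=⌊4582368·181/10000⌋=82940; principal=256532-82940=173592; balance=4582368-173592=4408776
4. interest=⌊4408776·181/10000⌋=79798; principal=256532-79798=176734; balance=4408776-176734=4232042
5. interest=⌊4232042·181/10000⌋=76599; principal=256532-76599=179933; balance=4232042-179933=4052109
6. interest=⌊4052109·181/10000⌋=73343; principal=256532-73343=183189; balance=4052109-183189=3868920
7. interest=⌊3868920·181/10000⌋=70027; principal=256532-70027=186505; balance=3868920-186505=3682415
8. interest=⌊3682415·181/10000⌋=66651; principal=256532-66651=189881; balance=3682415-189881=3492534
9. interest=⌊3492534·181/10000⌋=63214; principal=256532-63214=193318; balance=3492534-193318=3299216
10. interest=⌊3299216·181/10000⌋=59715; principal=256532-59715=196817; balance=3299216-196817=3102399
11. interest=⌊3102399·181/10000⌋=56153; principal=256532-56153=200379; balance=3102399-200379=2902020
12. interest=⌊2902020·181/10000⌋=52526; principal=256532-52526=204006; balance=2902020-204006=2698014
13. interest=⌊2698014·181/10000⌋=48834; principal=256532-48834=207698; balance=2698014-207698=2490316
14. interest=⌊2490316·181/10000⌋=45074; principal=256532-45074=211458; balance=2490316-211458=2278858
15. interest=⌊2278858·181/10000⌋=41247; principal=256532-41247=215285; balance=2278858-215285=2063573
16. interest=⌊2063573·181/10000⌋=37350; principal=256532-37350=219182; balance=2063573-219182=1844391
17. interest=⌊1844391·181/10000⌋=33383; principal=256532-33383=223149; balance=1844391-223149=1621242
18. interest=⌊1621242·181/10000⌋=29344; principal=256532-29344=227188; balance=1621242-227188=1394054
19. interest=⌊1394054·181/10000⌋=25232; principal=256532-25232=231300; balance=1394054-231300=1162754
20. interest=⌊1162754·181/10000⌋=21045; principal=256532-21045=235487; balance=1162754-235487=927267
21. interest=⌊927267·181/10000⌋=16783; principal=256532-16783=239749; balance=927267-239749=687518
22. interest=⌊687518·181/10000⌋=12444; principal=256532-12444=244088; balance=687518-244088=443430
23. interest=⌊443430·181/10000⌋=8026; principal=256532-8026=248506; balance=443430-248506=194924
24. interest=⌊194924·181/10000⌋=3528; principal=min(256532-3528,194924)=194924; balance=194924-194924=0

1 89058 167474 4752873
2 86027 170505 4582368
3 82940 173592 4408776
4 79798 176734 4232042
5 76599 179933 4052109
6 73343 183189 3868920
7 70027 186505 3682415
8 66651 189881 3492534
9 63214 193318 3299216
10 59715 196817 3102399
11 56153 200379 2902020
12 52526 204006 2698014
13 48834 207698 2490316
14 45074 211458 2278858
15 41247 215285 2063573
16 37350 219182 1844391
17 33383 223149 1621242
18 29344 227188 1394054
19 25232 231300 1162754
20 21045 235487 927267
21 16783 239749 687518
22 12444 244088 443430
23 8026 248506 194924
24 3528 194924 0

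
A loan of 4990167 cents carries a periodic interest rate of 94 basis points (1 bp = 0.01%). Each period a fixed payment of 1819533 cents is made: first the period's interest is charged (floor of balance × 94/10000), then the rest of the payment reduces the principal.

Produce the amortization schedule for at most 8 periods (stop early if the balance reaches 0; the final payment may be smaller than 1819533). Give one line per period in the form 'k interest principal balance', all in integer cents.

1 46907 1772626 3217541
2 30244 1789289 1428252
3 13425 1428252 0

1. interest=⌊4990167·94/10000⌋=46907; principal=1819533-46907=1772626; balance=4990167-1772626=3217541
2. interest=⌊3217541·94/10000⌋=30244; principal=1819533-30244=1789289; balance=3217541-1789289=1428252
3. interest=⌊1428252·94/10000⌋=13425; principal=min(1819533-13425,1428252)=1428252; balance=1428252-1428252=0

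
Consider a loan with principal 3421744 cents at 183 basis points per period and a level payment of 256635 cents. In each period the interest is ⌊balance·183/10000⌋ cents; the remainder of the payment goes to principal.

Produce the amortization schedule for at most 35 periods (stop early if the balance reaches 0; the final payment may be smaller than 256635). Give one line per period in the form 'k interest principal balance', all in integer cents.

1. interest=⌊3421744·183/10000⌋=62617; principal=256635-62617=194018; balance=3421744-194018=3227726
2. interest=⌊3227726·183/10000⌋=59067; principal=256635-59067=197568; balance=3227726-197568=3030158
3. interest=⌊3030158·183/10000⌋=55451; principal=256635-55451=201184; balance=3030158-201184=2828974
4. interest=⌊2828974·183/10000⌋=51770; principal=256635-51770=204865; balance=2828974-204865=2624109
5. interest=⌊2624109·183/10000⌋=48021; principal=256635-48021=208614; balance=2624109-208614=2415495
6. interest=⌊2415495·183/10000⌋=44203; principal=256635-44203=212432; balance=2415495-212432=2203063
7. interest=⌊2203063·183/10000⌋=40316; principal=256635-40316=216319; balance=2203063-216319=1986744
8. interest=⌊1986744·183/10000⌋=36357; principal=256635-36357=220278; balance=1986744-220278=1766466
9. interest=⌊1766466·183/10000⌋=32326; principal=256635-32326=224309; balance=1766466-224309=1542157
10. interest=⌊1542157·183/10000⌋=28221; principal=256635-28221=228414; balance=1542157-228414=1313743
11. interest=⌊1313743·183/10000⌋=24041; principal=256635-24041=232594; balance=1313743-232594=1081149
12. interest=⌊1081149·183/10000⌋=19785; principal=256635-19785=236850; balance=1081149-236850=844299
13. interest=⌊844299·183/10000⌋=15450; principal=256635-15450=241185; balance=844299-241185=603114
14. interest=⌊603114·183/10000⌋=11036; principal=256635-11036=245599; balance=603114-245599=357515
15. interest=⌊357515·183/10000⌋=6542; principal=256635-6542=250093; balance=357515-250093=107422
16. interest=⌊107422·183/10000⌋=1965; principal=min(256635-1965,107422)=107422; balance=107422-107422=0

1 62617 194018 3227726
2 59067 197568 3030158
3 55451 201184 2828974
4 51770 204865 2624109
5 48021 208614 2415495
6 44203 212432 2203063
7 40316 216319 1986744
8 36357 220278 1766466
9 32326 224309 1542157
10 28221 228414 1313743
11 24041 232594 1081149
12 19785 236850 844299
13 15450 241185 603114
14 11036 245599 357515
15 6542 250093 107422
16 1965 107422 0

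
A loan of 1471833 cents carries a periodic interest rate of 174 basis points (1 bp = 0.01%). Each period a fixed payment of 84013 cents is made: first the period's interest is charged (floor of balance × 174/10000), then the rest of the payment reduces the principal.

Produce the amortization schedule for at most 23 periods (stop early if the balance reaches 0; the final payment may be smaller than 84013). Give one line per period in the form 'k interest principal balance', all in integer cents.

1. interest=⌊1471833·174/10000⌋=25609; principal=84013-25609=58404; balance=1471833-58404=1413429
2. interest=⌊1413429·174/10000⌋=24593; principal=84013-24593=59420; balance=1413429-59420=1354009
3. interest=⌊1354009·174/10000⌋=23559; principal=84013-23559=60454; balance=1354009-60454=1293555
4. interest=⌊1293555·174/10000⌋=22507; principal=84013-22507=61506; balance=1293555-61506=1232049
5. interest=⌊1232049·174/10000⌋=21437; principal=84013-21437=62576; balance=1232049-62576=1169473
6. interest=⌊1169473·174/10000⌋=20348; principal=84013-20348=63665; balance=1169473-63665=1105808
7. interest=⌊1105808·174/10000⌋=19241; principal=84013-19241=64772; balance=1105808-64772=1041036
8. interest=⌊1041036·174/10000⌋=18114; principal=84013-18114=65899; balance=1041036-65899=975137
9. interest=⌊975137·174/10000⌋=16967; principal=84013-16967=67046; balance=975137-67046=908091
10. interest=⌊908091·174/10000⌋=15800; principal=84013-15800=68213; balance=908091-68213=839878
11. interest=⌊839878·174/10000⌋=14613; principal=84013-14613=69400; balance=839878-69400=770478
12. interest=⌊770478·174/10000⌋=13406; principal=84013-13406=70607; balance=770478-70607=699871
13. interest=⌊699871·174/10000⌋=12177; principal=84013-12177=71836; balance=699871-71836=628035
14. interest=⌊628035·174/10000⌋=10927; principal=84013-10927=73086; balance=628035-73086=554949
15. interest=⌊554949·174/10000⌋=9656; principal=84013-9656=74357; balance=554949-74357=480592
16. interest=⌊480592·174/10000⌋=8362; principal=84013-8362=75651; balance=480592-75651=404941
17. interest=⌊404941·174/10000⌋=7045; principal=84013-7045=76968; balance=404941-76968=327973
18. interest=⌊327973·174/10000⌋=5706; principal=84013-5706=78307; balance=327973-78307=249666
19. interest=⌊249666·174/10000⌋=4344; principal=84013-4344=79669; balance=249666-79669=169997
20. interest=⌊169997·174/10000⌋=2957; principal=84013-2957=81056; balance=169997-81056=88941
21. interest=⌊88941·174/10000⌋=1547; principal=84013-1547=82466; balance=88941-82466=6475
22. interest=⌊6475·174/10000⌋=112; principal=min(84013-112,6475)=6475; balance=6475-6475=0

1 25609 58404 1413429
2 24593 59420 1354009
3 23559 60454 1293555
4 22507 61506 1232049
5 21437 62576 1169473
6 20348 63665 1105808
7 19241 64772 1041036
8 18114 65899 975137
9 16967 67046 908091
10 15800 68213 839878
11 14613 69400 770478
12 13406 70607 699871
13 12177 71836 628035
14 10927 73086 554949
15 9656 74357 480592
16 8362 75651 404941
17 7045 76968 327973
18 5706 78307 249666
19 4344 79669 169997
20 2957 81056 88941
21 1547 82466 6475
22 112 6475 0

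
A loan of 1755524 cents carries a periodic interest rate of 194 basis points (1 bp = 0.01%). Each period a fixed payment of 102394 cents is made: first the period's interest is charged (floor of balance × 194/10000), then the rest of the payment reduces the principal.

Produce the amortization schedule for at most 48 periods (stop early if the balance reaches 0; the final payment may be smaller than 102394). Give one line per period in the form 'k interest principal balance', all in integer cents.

1 34057 68337 1687187
2 32731 69663 1617524
3 31379 71015 1546509
4 30002 72392 1474117
5 28597 73797 1400320
6 27166 75228 1325092
7 25706 76688 1248404
8 24219 78175 1170229
9 22702 79692 1090537
10 21156 81238 1009299
11 19580 82814 926485
12 17973 84421 842064
13 16336 86058 756006
14 14666 87728 668278
15 12964 89430 578848
16 11229 91165 487683
17 9461 92933 394750
18 7658 94736 300014
19 5820 96574 203440
20 3946 98448 104992
21 2036 100358 4634
22 89 4634 0

1. interest=⌊1755524·194/10000⌋=34057; principal=102394-34057=68337; balance=1755524-68337=1687187
2. interest=⌊1687187·194/10000⌋=32731; principal=102394-32731=69663; balance=1687187-69663=1617524
3. interest=⌊1617524·194/10000⌋=31379; principal=102394-31379=71015; balance=1617524-71015=1546509
4. interest=⌊1546509·194/10000⌋=30002; principal=102394-30002=72392; balance=1546509-72392=1474117
5. interest=⌊1474117·194/10000⌋=28597; principal=102394-28597=73797; balance=1474117-73797=1400320
6. interest=⌊1400320·194/10000⌋=27166; principal=102394-27166=75228; balance=1400320-75228=1325092
7. interest=⌊1325092·194/10000⌋=25706; principal=102394-25706=76688; balance=1325092-76688=1248404
8. interest=⌊1248404·194/10000⌋=24219; principal=102394-24219=78175; balance=1248404-78175=1170229
9. interest=⌊1170229·194/10000⌋=22702; principal=102394-22702=79692; balance=1170229-79692=1090537
10. interest=⌊1090537·194/10000⌋=21156; principal=102394-21156=81238; balance=1090537-81238=1009299
11. interest=⌊1009299·194/10000⌋=19580; principal=102394-19580=82814; balance=1009299-82814=926485
12. interest=⌊926485·194/10000⌋=17973; principal=102394-17973=84421; balance=926485-84421=842064
13. interest=⌊842064·194/10000⌋=16336; principal=102394-16336=86058; balance=842064-86058=756006
14. interest=⌊756006·194/10000⌋=14666; principal=102394-14666=87728; balance=756006-87728=668278
15. interest=⌊668278·194/10000⌋=12964; principal=102394-12964=89430; balance=668278-89430=578848
16. interest=⌊578848·194/10000⌋=11229; principal=102394-11229=91165; balance=578848-91165=487683
17. interest=⌊487683·194/10000⌋=9461; principal=102394-9461=92933; balance=487683-92933=394750
18. interest=⌊394750·194/10000⌋=7658; principal=102394-7658=94736; balance=394750-94736=300014
19. interest=⌊300014·194/10000⌋=5820; principal=102394-5820=96574; balance=300014-96574=203440
20. interest=⌊203440·194/10000⌋=3946; principal=102394-3946=98448; balance=203440-98448=104992
21. interest=⌊104992·194/10000⌋=2036; principal=102394-2036=100358; balance=104992-100358=4634
22. interest=⌊4634·194/10000⌋=89; principal=min(102394-89,4634)=4634; balance=4634-4634=0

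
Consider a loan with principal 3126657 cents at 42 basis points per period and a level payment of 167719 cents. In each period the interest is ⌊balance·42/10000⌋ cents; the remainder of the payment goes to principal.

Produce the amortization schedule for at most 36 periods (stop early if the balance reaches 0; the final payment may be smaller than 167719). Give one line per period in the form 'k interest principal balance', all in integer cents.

1 13131 154588 2972069
2 12482 155237 2816832
3 11830 155889 2660943
4 11175 156544 2504399
5 10518 157201 2347198
6 9858 157861 2189337
7 9195 158524 2030813
8 8529 159190 1871623
9 7860 159859 1711764
10 7189 160530 1551234
11 6515 161204 1390030
12 5838 161881 1228149
13 5158 162561 1065588
14 4475 163244 902344
15 3789 163930 738414
16 3101 164618 573796
17 2409 165310 408486
18 1715 166004 242482
19 1018 166701 75781
20 318 75781 0

1. interest=⌊3126657·42/10000⌋=13131; principal=167719-13131=154588; balance=3126657-154588=2972069
2. interest=⌊2972069·42/10000⌋=12482; principal=167719-12482=155237; balance=2972069-155237=2816832
3. interest=⌊2816832·42/10000⌋=11830; principal=167719-11830=155889; balance=2816832-155889=2660943
4. interest=⌊2660943·42/10000⌋=11175; principal=167719-11175=156544; balance=2660943-156544=2504399
5. interest=⌊2504399·42/10000⌋=10518; principal=167719-10518=157201; balance=2504399-157201=2347198
6. interest=⌊2347198·42/10000⌋=9858; principal=167719-9858=157861; balance=2347198-157861=2189337
7. interest=⌊2189337·42/10000⌋=9195; principal=167719-9195=158524; balance=2189337-158524=2030813
8. interest=⌊2030813·42/10000⌋=8529; principal=167719-8529=159190; balance=2030813-159190=1871623
9. interest=⌊1871623·42/10000⌋=7860; principal=167719-7860=159859; balance=1871623-159859=1711764
10. interest=⌊1711764·42/10000⌋=7189; principal=167719-7189=160530; balance=1711764-160530=1551234
11. interest=⌊1551234·42/10000⌋=6515; principal=167719-6515=161204; balance=1551234-161204=1390030
12. interest=⌊1390030·42/10000⌋=5838; principal=167719-5838=161881; balance=1390030-161881=1228149
13. interest=⌊1228149·42/10000⌋=5158; principal=167719-5158=162561; balance=1228149-162561=1065588
14. interest=⌊1065588·42/10000⌋=4475; principal=167719-4475=163244; balance=1065588-163244=902344
15. interest=⌊902344·42/10000⌋=3789; principal=167719-3789=163930; balance=902344-163930=738414
16. interest=⌊738414·42/10000⌋=3101; principal=167719-3101=164618; balance=738414-164618=573796
17. interest=⌊573796·42/10000⌋=2409; principal=167719-2409=165310; balance=573796-165310=408486
18. interest=⌊408486·42/10000⌋=1715; principal=167719-1715=166004; balance=408486-166004=242482
19. interest=⌊242482·42/10000⌋=1018; principal=167719-1018=166701; balance=242482-166701=75781
20. interest=⌊75781·42/10000⌋=318; principal=min(167719-318,75781)=75781; balance=75781-75781=0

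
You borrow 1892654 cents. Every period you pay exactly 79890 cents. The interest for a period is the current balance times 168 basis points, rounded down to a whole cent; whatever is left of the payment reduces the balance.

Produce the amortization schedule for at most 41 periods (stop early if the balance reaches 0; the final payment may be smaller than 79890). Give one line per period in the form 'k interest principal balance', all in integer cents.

1 31796 48094 1844560
2 30988 48902 1795658
3 30167 49723 1745935
4 29331 50559 1695376
5 28482 51408 1643968
6 27618 52272 1591696
7 26740 53150 1538546
8 25847 54043 1484503
9 24939 54951 1429552
10 24016 55874 1373678
11 23077 56813 1316865
12 22123 57767 1259098
13 21152 58738 1200360
14 20166 59724 1140636
15 19162 60728 1079908
16 18142 61748 1018160
17 17105 62785 955375
18 16050 63840 891535
19 14977 64913 826622
20 13887 66003 760619
21 12778 67112 693507
22 11650 68240 625267
23 10504 69386 555881
24 9338 70552 485329
25 8153 71737 413592
26 6948 72942 340650
27 5722 74168 266482
28 4476 75414 191068
29 3209 76681 114387
30 1921 77969 36418
31 611 36418 0

1. interest=⌊1892654·168/10000⌋=31796; principal=79890-31796=48094; balance=1892654-48094=1844560
2. interest=⌊1844560·168/10000⌋=30988; principal=79890-30988=48902; balance=1844560-48902=1795658
3. interest=⌊1795658·168/10000⌋=30167; principal=79890-30167=49723; balance=1795658-49723=1745935
4. interest=⌊1745935·168/10000⌋=29331; principal=79890-29331=50559; balance=1745935-50559=1695376
5. interest=⌊1695376·168/10000⌋=28482; principal=79890-28482=51408; balance=1695376-51408=1643968
6. interest=⌊1643968·168/10000⌋=27618; principal=79890-27618=52272; balance=1643968-52272=1591696
7. interest=⌊1591696·168/10000⌋=26740; principal=79890-26740=53150; balance=1591696-53150=1538546
8. interest=⌊1538546·168/10000⌋=25847; principal=79890-25847=54043; balance=1538546-54043=1484503
9. interest=⌊1484503·168/10000⌋=24939; principal=79890-24939=54951; balance=1484503-54951=1429552
10. interest=⌊1429552·168/10000⌋=24016; principal=79890-24016=55874; balance=1429552-55874=1373678
11. interest=⌊1373678·168/10000⌋=23077; principal=79890-23077=56813; balance=1373678-56813=1316865
12. interest=⌊1316865·168/10000⌋=22123; principal=79890-22123=57767; balance=1316865-57767=1259098
13. interest=⌊1259098·168/10000⌋=21152; principal=79890-21152=58738; balance=1259098-58738=1200360
14. interest=⌊1200360·168/10000⌋=20166; principal=79890-20166=59724; balance=1200360-59724=1140636
15. interest=⌊1140636·168/10000⌋=19162; principal=79890-19162=60728; balance=1140636-60728=1079908
16. interest=⌊1079908·168/10000⌋=18142; principal=79890-18142=61748; balance=1079908-61748=1018160
17. interest=⌊1018160·168/10000⌋=17105; principal=79890-17105=62785; balance=1018160-62785=955375
18. interest=⌊955375·168/10000⌋=16050; principal=79890-16050=63840; balance=955375-63840=891535
19. interest=⌊891535·168/10000⌋=14977; principal=79890-14977=64913; balance=891535-64913=826622
20. interest=⌊826622·168/10000⌋=13887; principal=79890-13887=66003; balance=826622-66003=760619
21. interest=⌊760619·168/10000⌋=12778; principal=79890-12778=67112; balance=760619-67112=693507
22. interest=⌊693507·168/10000⌋=11650; principal=79890-11650=68240; balance=693507-68240=625267
23. interest=⌊625267·168/10000⌋=10504; principal=79890-10504=69386; balance=625267-69386=555881
24. interest=⌊555881·168/10000⌋=9338; principal=79890-9338=70552; balance=555881-70552=485329
25. interest=⌊485329·168/10000⌋=8153; principal=79890-8153=71737; balance=485329-71737=413592
26. interest=⌊413592·168/10000⌋=6948; principal=79890-6948=72942; balance=413592-72942=340650
27. interest=⌊340650·168/10000⌋=5722; principal=79890-5722=74168; balance=340650-74168=266482
28. interest=⌊266482·168/10000⌋=4476; principal=79890-4476=75414; balance=266482-75414=191068
29. interest=⌊191068·168/10000⌋=3209; principal=79890-3209=76681; balance=191068-76681=114387
30. interest=⌊114387·168/10000⌋=1921; principal=79890-1921=77969; balance=114387-77969=36418
31. interest=⌊36418·168/10000⌋=611; principal=min(79890-611,36418)=36418; balance=36418-36418=0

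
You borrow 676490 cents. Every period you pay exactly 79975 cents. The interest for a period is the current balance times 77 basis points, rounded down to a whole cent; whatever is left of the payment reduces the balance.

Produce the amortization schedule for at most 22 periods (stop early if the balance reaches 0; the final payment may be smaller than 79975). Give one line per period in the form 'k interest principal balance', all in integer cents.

1. interest=⌊676490·77/10000⌋=5208; principal=79975-5208=74767; balance=676490-74767=601723
2. interest=⌊601723·77/10000⌋=4633; principal=79975-4633=75342; balance=601723-75342=526381
3. interest=⌊526381·77/10000⌋=4053; principal=79975-4053=75922; balance=526381-75922=450459
4. interest=⌊450459·77/10000⌋=3468; principal=79975-3468=76507; balance=450459-76507=373952
5. interest=⌊373952·77/10000⌋=2879; principal=79975-2879=77096; balance=373952-77096=296856
6. interest=⌊296856·77/10000⌋=2285; principal=79975-2285=77690; balance=296856-77690=219166
7. interest=⌊219166·77/10000⌋=1687; principal=79975-1687=78288; balance=219166-78288=140878
8. interest=⌊140878·77/10000⌋=1084; principal=79975-1084=78891; balance=140878-78891=61987
9. interest=⌊61987·77/10000⌋=477; principal=min(79975-477,61987)=61987; balance=61987-61987=0

1 5208 74767 601723
2 4633 75342 526381
3 4053 75922 450459
4 3468 76507 373952
5 2879 77096 296856
6 2285 77690 219166
7 1687 78288 140878
8 1084 78891 61987
9 477 61987 0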